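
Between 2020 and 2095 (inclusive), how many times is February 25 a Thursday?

11

Track February 25's weekday year by year (advancing +1, or +2 across a Feb 29):
  2020: Tue  2021: Thu (+2) ✓  2022: Fri (+1)  2023: Sat (+1)  2024: Sun (+1)
  2025: Tue (+2)  2026: Wed (+1)  2027: Thu (+1) ✓  2028: Fri (+1)  2029: Sun (+2)
  2030: Mon (+1)  2031: Tue (+1)  2032: Wed (+1)  2033: Fri (+2)  … (48 more years) …
  2082: Wed (+1)  2083: Thu (+1) ✓  2084: Fri (+1)  2085: Sun (+2)  2086: Mon (+1)
  2087: Tue (+1)  2088: Wed (+1)  2089: Fri (+2)  2090: Sat (+1)  2091: Sun (+1)
  2092: Mon (+1)  2093: Wed (+2)  2094: Thu (+1) ✓  2095: Fri (+1)
Thursday years: 2021, 2027, 2038, 2044, 2049, 2055, 2066, 2072, 2077, 2083, 2094 — 11 in total.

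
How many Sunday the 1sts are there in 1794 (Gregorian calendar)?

1

Check the 1st of each month of 1794: Jan 1: Wed, Feb 1: Sat, Mar 1: Sat, Apr 1: Tue, May 1: Thu, Jun 1: Sun, Jul 1: Tue, Aug 1: Fri, Sep 1: Mon, Oct 1: Wed, Nov 1: Sat, Dec 1: Mon.
Sunday occurs in June — 1 month.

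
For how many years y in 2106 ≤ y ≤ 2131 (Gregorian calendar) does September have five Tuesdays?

September has 30 days; it has five Tuesdays when Tuesday falls among the first (month-length − 28) days — i.e. when September 1 is one of Tuesday/Monday.
September 1 by year: 2106:Wed 2107:Thu 2108:Sat 2109:Sun 2110:Mon✓ 2111:Tue✓ 2112:Thu 2113:Fri 2114:Sat 2115:Sun 2116:Tue✓ 2117:Wed 2118:Thu 2119:Fri 2120:Sun 2121:Mon✓ 2122:Tue✓ 2123:Wed 2124:Fri 2125:Sat 2126:Sun 2127:Mon✓ 2128:Wed 2129:Thu 2130:Fri 2131:Sat
Years with five Tuesdays: 2110, 2111, 2116, 2121, 2122, 2127 → 6.

6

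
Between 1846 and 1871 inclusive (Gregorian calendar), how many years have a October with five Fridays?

11

October has 31 days; it has five Fridays when Friday falls among the first (month-length − 28) days — i.e. when October 1 is one of Friday/Thursday/Wednesday.
October 1 by year: 1846:Thu✓ 1847:Fri✓ 1848:Sun 1849:Mon 1850:Tue 1851:Wed✓ 1852:Fri✓ 1853:Sat 1854:Sun 1855:Mon 1856:Wed✓ 1857:Thu✓ 1858:Fri✓ 1859:Sat 1860:Mon 1861:Tue 1862:Wed✓ 1863:Thu✓ 1864:Sat 1865:Sun 1866:Mon 1867:Tue 1868:Thu✓ 1869:Fri✓ 1870:Sat 1871:Sun
Years with five Fridays: 1846, 1847, 1851, 1852, 1856, 1857, 1858, 1862, 1863, 1868, 1869 → 11.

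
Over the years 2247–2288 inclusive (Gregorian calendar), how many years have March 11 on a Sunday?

7

Track March 11's weekday year by year (advancing +1, or +2 across a Feb 29):
  2247: Thu  2248: Sat (+2)  2249: Sun (+1) ✓  2250: Mon (+1)  2251: Tue (+1)
  2252: Thu (+2)  2253: Fri (+1)  2254: Sat (+1)  2255: Sun (+1) ✓  2256: Tue (+2)
  2257: Wed (+1)  2258: Thu (+1)  2259: Fri (+1)  2260: Sun (+2) ✓  … (14 more years) …
  2275: Thu (+1)  2276: Sat (+2)  2277: Sun (+1) ✓  2278: Mon (+1)  2279: Tue (+1)
  2280: Thu (+2)  2281: Fri (+1)  2282: Sat (+1)  2283: Sun (+1) ✓  2284: Tue (+2)
  2285: Wed (+1)  2286: Thu (+1)  2287: Fri (+1)  2288: Sun (+2) ✓
Sunday years: 2249, 2255, 2260, 2266, 2277, 2283, 2288 — 7 in total.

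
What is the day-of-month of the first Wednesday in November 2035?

7

November 1, 2035 is a Thursday, so the first Wednesday is the 7th.
The first Wednesday is 7 + 0 = 7.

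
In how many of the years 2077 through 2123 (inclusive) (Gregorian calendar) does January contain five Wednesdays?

January has 31 days; it has five Wednesdays when Wednesday falls among the first (month-length − 28) days — i.e. when January 1 is one of Wednesday/Tuesday/Monday.
January 1 by year: 2077:Fri 2078:Sat 2079:Sun 2080:Mon✓ 2081:Wed✓ 2082:Thu 2083:Fri 2084:Sat 2085:Mon✓ 2086:Tue✓ 2087:Wed✓ 2088:Thu 2089:Sat 2090:Sun 2091:Mon✓ …(17 more)… 2109:Tue✓ 2110:Wed✓ 2111:Thu 2112:Fri 2113:Sun 2114:Mon✓ 2115:Tue✓ 2116:Wed✓ 2117:Fri 2118:Sat 2119:Sun 2120:Mon✓ 2121:Wed✓ 2122:Thu 2123:Fri
Years with five Wednesdays: 2080, 2081, 2085, 2086, 2087, 2091, 2092, 2097, 2098, 2103, 2104, 2109, 2110, 2114, 2115, 2116, 2120, 2121 → 18.

18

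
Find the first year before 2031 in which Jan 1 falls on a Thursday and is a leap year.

Jan 1 advances by 2 weekdays after a leap year and by 1 after a common year.
2031: Jan 1 is Wednesday.
2030: Tuesday
2029: Monday
2028: Saturday (leap)
2027: Friday
2026: Thursday
2025: Wednesday
2024: Monday (leap)
2023: Sunday
2022: Saturday
2021: Friday
2020: Wednesday (leap)
2019: Tuesday
2018: Monday
2017: Sunday
2016: Friday (leap)
2015: Thursday
2014: Wednesday
2013: Tuesday
2012: Sunday (leap)
2011: Saturday
2010: Friday
2009: Thursday
2008: Tuesday (leap)
2007: Monday
2006: Sunday
2005: Saturday
2004: Thursday (leap)
2004 begins on a Thursday and is a leap year.

2004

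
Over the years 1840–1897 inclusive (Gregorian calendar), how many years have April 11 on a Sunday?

Track April 11's weekday year by year (advancing +1, or +2 across a Feb 29):
  1840: Sat  1841: Sun (+1) ✓  1842: Mon (+1)  1843: Tue (+1)  1844: Thu (+2)
  1845: Fri (+1)  1846: Sat (+1)  1847: Sun (+1) ✓  1848: Tue (+2)  1849: Wed (+1)
  1850: Thu (+1)  1851: Fri (+1)  1852: Sun (+2) ✓  1853: Mon (+1)  … (30 more years) …
  1884: Fri (+2)  1885: Sat (+1)  1886: Sun (+1) ✓  1887: Mon (+1)  1888: Wed (+2)
  1889: Thu (+1)  1890: Fri (+1)  1891: Sat (+1)  1892: Mon (+2)  1893: Tue (+1)
  1894: Wed (+1)  1895: Thu (+1)  1896: Sat (+2)  1897: Sun (+1) ✓
Sunday years: 1841, 1847, 1852, 1858, 1869, 1875, 1880, 1886, 1897 — 9 in total.

9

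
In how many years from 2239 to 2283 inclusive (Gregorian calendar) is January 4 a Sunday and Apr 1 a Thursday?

2

Check each year's weekday for January 4 and Apr 1:
  2239: Fri/Mon  2240: Sat/Wed  2241: Mon/Thu  2242: Tue/Fri  2243: Wed/Sat  2244: Thu/Mon  2245: Sat/Tue  2246: Sun/Wed  2247: Mon/Thu  2248: Tue/Sat  2249: Thu/Sun  2250: Fri/Mon  2251: Sat/Tue  2252: Sun/Thu ✓  …(17 more)…  2270: Tue/Fri  2271: Wed/Sat  2272: Thu/Mon  2273: Sat/Tue  2274: Sun/Wed  2275: Mon/Thu  2276: Tue/Sat  2277: Thu/Sun  2278: Fri/Mon  2279: Sat/Tue  2280: Sun/Thu ✓  2281: Tue/Fri  2282: Wed/Sat  2283: Thu/Sun
Both conditions hold in: 2252, 2280 — 2.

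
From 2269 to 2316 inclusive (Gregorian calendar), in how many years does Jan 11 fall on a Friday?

6

Track Jan 11's weekday year by year (advancing +1, or +2 across a Feb 29):
  2269: Mon  2270: Tue (+1)  2271: Wed (+1)  2272: Thu (+1)  2273: Sat (+2)
  2274: Sun (+1)  2275: Mon (+1)  2276: Tue (+1)  2277: Thu (+2)  2278: Fri (+1) ✓
  2279: Sat (+1)  2280: Sun (+1)  2281: Tue (+2)  2282: Wed (+1)  … (20 more years) …
  2303: Sun (+1)  2304: Mon (+1)  2305: Wed (+2)  2306: Thu (+1)  2307: Fri (+1) ✓
  2308: Sat (+1)  2309: Mon (+2)  2310: Tue (+1)  2311: Wed (+1)  2312: Thu (+1)
  2313: Sat (+2)  2314: Sun (+1)  2315: Mon (+1)  2316: Tue (+1)
Friday years: 2278, 2284, 2289, 2295, 2301, 2307 — 6 in total.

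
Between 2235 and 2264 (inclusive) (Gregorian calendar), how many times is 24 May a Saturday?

Track 24 May's weekday year by year (advancing +1, or +2 across a Feb 29):
  2235: Sun  2236: Tue (+2)  2237: Wed (+1)  2238: Thu (+1)  2239: Fri (+1)
  2240: Sun (+2)  2241: Mon (+1)  2242: Tue (+1)  2243: Wed (+1)  2244: Fri (+2)
  2245: Sat (+1) ✓  2246: Sun (+1)  2247: Mon (+1)  2248: Wed (+2)  2249: Thu (+1)
  2250: Fri (+1)  2251: Sat (+1) ✓  2252: Mon (+2)  2253: Tue (+1)  2254: Wed (+1)
  2255: Thu (+1)  2256: Sat (+2) ✓  2257: Sun (+1)  2258: Mon (+1)  2259: Tue (+1)
  2260: Thu (+2)  2261: Fri (+1)  2262: Sat (+1) ✓  2263: Sun (+1)  2264: Tue (+2)
Saturday years: 2245, 2251, 2256, 2262 — 4 in total.

4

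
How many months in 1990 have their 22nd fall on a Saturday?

2

Check the 22nd of each month of 1990: Jan 22: Mon, Feb 22: Thu, Mar 22: Thu, Apr 22: Sun, May 22: Tue, Jun 22: Fri, Jul 22: Sun, Aug 22: Wed, Sep 22: Sat, Oct 22: Mon, Nov 22: Thu, Dec 22: Sat.
Saturday occurs in September, December — 2 months.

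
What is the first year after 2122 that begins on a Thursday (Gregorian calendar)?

Jan 1 advances by 2 weekdays after a leap year and by 1 after a common year.
2122: Jan 1 is Thursday.
2123: Friday
2124: Saturday (leap)
2125: Monday
2126: Tuesday
2127: Wednesday
2128: Thursday (leap)
2128 begins on a Thursday

2128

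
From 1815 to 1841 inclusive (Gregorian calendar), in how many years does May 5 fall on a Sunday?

Track May 5's weekday year by year (advancing +1, or +2 across a Feb 29):
  1815: Fri  1816: Sun (+2) ✓  1817: Mon (+1)  1818: Tue (+1)  1819: Wed (+1)
  1820: Fri (+2)  1821: Sat (+1)  1822: Sun (+1) ✓  1823: Mon (+1)  1824: Wed (+2)
  1825: Thu (+1)  1826: Fri (+1)  1827: Sat (+1)  1828: Mon (+2)  1829: Tue (+1)
  1830: Wed (+1)  1831: Thu (+1)  1832: Sat (+2)  1833: Sun (+1) ✓  1834: Mon (+1)
  1835: Tue (+1)  1836: Thu (+2)  1837: Fri (+1)  1838: Sat (+1)  1839: Sun (+1) ✓
  1840: Tue (+2)  1841: Wed (+1)
Sunday years: 1816, 1822, 1833, 1839 — 4 in total.

4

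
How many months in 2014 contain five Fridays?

4

A month of length L has five Fridays iff its first Friday is on day ≤ L−28 (so day 1–3 in a 31-day month, 1–2 in a 30-day month, day 1 in a leap February).
Checking each month of 2014: Jan starts Wed (31d) ✓; Feb starts Sat (28d); Mar starts Sat (31d); Apr starts Tue (30d); May starts Thu (31d) ✓; Jun starts Sun (30d); Jul starts Tue (31d); Aug starts Fri (31d) ✓; Sep starts Mon (30d); Oct starts Wed (31d) ✓; Nov starts Sat (30d); Dec starts Mon (31d).
Five-Friday months: January, May, August, October → 4.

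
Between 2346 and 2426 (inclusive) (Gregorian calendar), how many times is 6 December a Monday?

Track 6 December's weekday year by year (advancing +1, or +2 across a Feb 29):
  2346: Fri  2347: Sat (+1)  2348: Mon (+2) ✓  2349: Tue (+1)  2350: Wed (+1)
  2351: Thu (+1)  2352: Sat (+2)  2353: Sun (+1)  2354: Mon (+1) ✓  2355: Tue (+1)
  2356: Thu (+2)  2357: Fri (+1)  2358: Sat (+1)  2359: Sun (+1)  … (53 more years) …
  2413: Fri (+1)  2414: Sat (+1)  2415: Sun (+1)  2416: Tue (+2)  2417: Wed (+1)
  2418: Thu (+1)  2419: Fri (+1)  2420: Sun (+2)  2421: Mon (+1) ✓  2422: Tue (+1)
  2423: Wed (+1)  2424: Fri (+2)  2425: Sat (+1)  2426: Sun (+1)
Monday years: 2348, 2354, 2365, 2371, 2376, 2382, 2393, 2399, 2404, 2410, 2421 — 11 in total.

11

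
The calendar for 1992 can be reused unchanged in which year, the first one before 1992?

1964

Two years share a calendar iff Jan 1 falls on the same weekday and both are leap or both are common. 1992: Jan 1 is Wednesday, leap year.
1991: Jan 1 Tuesday, common
1990: Jan 1 Monday, common
1989: Jan 1 Sunday, common
1988: Jan 1 Friday, leap
1987: Jan 1 Thursday, common
1986: Jan 1 Wednesday, common
1985: Jan 1 Tuesday, common
1984: Jan 1 Sunday, leap
1983: Jan 1 Saturday, common
1982: Jan 1 Friday, common
1981: Jan 1 Thursday, common
1980: Jan 1 Tuesday, leap
1979: Jan 1 Monday, common
1978: Jan 1 Sunday, common
1977: Jan 1 Saturday, common
1976: Jan 1 Thursday, leap
1975: Jan 1 Wednesday, common
1974: Jan 1 Tuesday, common
1973: Jan 1 Monday, common
1972: Jan 1 Saturday, leap
1971: Jan 1 Friday, common
1970: Jan 1 Thursday, common
1969: Jan 1 Wednesday, common
1968: Jan 1 Monday, leap
1967: Jan 1 Sunday, common
1966: Jan 1 Saturday, common
1965: Jan 1 Friday, common
1964: Jan 1 Wednesday, leap
1964 matches on both conditions.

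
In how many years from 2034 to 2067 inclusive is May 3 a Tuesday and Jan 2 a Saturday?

1

Check each year's weekday for May 3 and Jan 2:
  2034: Wed/Mon  2035: Thu/Tue  2036: Sat/Wed  2037: Sun/Fri  2038: Mon/Sat  2039: Tue/Sun  2040: Thu/Mon  2041: Fri/Wed  2042: Sat/Thu  2043: Sun/Fri  2044: Tue/Sat ✓  2045: Wed/Mon  2046: Thu/Tue  2047: Fri/Wed  …(6 more)…  2054: Sun/Fri  2055: Mon/Sat  2056: Wed/Sun  2057: Thu/Tue  2058: Fri/Wed  2059: Sat/Thu  2060: Mon/Fri  2061: Tue/Sun  2062: Wed/Mon  2063: Thu/Tue  2064: Sat/Wed  2065: Sun/Fri  2066: Mon/Sat  2067: Tue/Sun
Both conditions hold in: 2044 — 1.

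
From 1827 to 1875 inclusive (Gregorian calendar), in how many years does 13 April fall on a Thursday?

6

Track 13 April's weekday year by year (advancing +1, or +2 across a Feb 29):
  1827: Fri  1828: Sun (+2)  1829: Mon (+1)  1830: Tue (+1)  1831: Wed (+1)
  1832: Fri (+2)  1833: Sat (+1)  1834: Sun (+1)  1835: Mon (+1)  1836: Wed (+2)
  1837: Thu (+1) ✓  1838: Fri (+1)  1839: Sat (+1)  1840: Mon (+2)  … (21 more years) …
  1862: Sun (+1)  1863: Mon (+1)  1864: Wed (+2)  1865: Thu (+1) ✓  1866: Fri (+1)
  1867: Sat (+1)  1868: Mon (+2)  1869: Tue (+1)  1870: Wed (+1)  1871: Thu (+1) ✓
  1872: Sat (+2)  1873: Sun (+1)  1874: Mon (+1)  1875: Tue (+1)
Thursday years: 1837, 1843, 1848, 1854, 1865, 1871 — 6 in total.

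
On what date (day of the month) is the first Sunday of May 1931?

3

May 1, 1931 is a Friday, so the first Sunday is the 3rd.
The first Sunday is 3 + 0 = 3.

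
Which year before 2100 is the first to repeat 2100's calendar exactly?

2094

Two years share a calendar iff Jan 1 falls on the same weekday and both are leap or both are common. 2100: Jan 1 is Friday, common year.
2099: Jan 1 Thursday, common
2098: Jan 1 Wednesday, common
2097: Jan 1 Tuesday, common
2096: Jan 1 Sunday, leap
2095: Jan 1 Saturday, common
2094: Jan 1 Friday, common
2094 matches on both conditions.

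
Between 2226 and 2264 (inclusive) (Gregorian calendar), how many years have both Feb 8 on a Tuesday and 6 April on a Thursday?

1

Check each year's weekday for Feb 8 and 6 April:
  2226: Wed/Thu  2227: Thu/Fri  2228: Fri/Sun  2229: Sun/Mon  2230: Mon/Tue  2231: Tue/Wed  2232: Wed/Fri  2233: Fri/Sat  2234: Sat/Sun  2235: Sun/Mon  2236: Mon/Wed  2237: Wed/Thu  2238: Thu/Fri  2239: Fri/Sat  …(11 more)…  2251: Sat/Sun  2252: Sun/Tue  2253: Tue/Wed  2254: Wed/Thu  2255: Thu/Fri  2256: Fri/Sun  2257: Sun/Mon  2258: Mon/Tue  2259: Tue/Wed  2260: Wed/Fri  2261: Fri/Sat  2262: Sat/Sun  2263: Sun/Mon  2264: Mon/Wed
Both conditions hold in: 2248 — 1.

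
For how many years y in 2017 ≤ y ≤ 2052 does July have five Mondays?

July has 31 days; it has five Mondays when Monday falls among the first (month-length − 28) days — i.e. when July 1 is one of Monday/Sunday/Saturday.
July 1 by year: 2017:Sat✓ 2018:Sun✓ 2019:Mon✓ 2020:Wed 2021:Thu 2022:Fri 2023:Sat✓ 2024:Mon✓ 2025:Tue 2026:Wed 2027:Thu 2028:Sat✓ 2029:Sun✓ 2030:Mon✓ 2031:Tue …(6 more)… 2038:Thu 2039:Fri 2040:Sun✓ 2041:Mon✓ 2042:Tue 2043:Wed 2044:Fri 2045:Sat✓ 2046:Sun✓ 2047:Mon✓ 2048:Wed 2049:Thu 2050:Fri 2051:Sat✓ 2052:Mon✓
Years with five Mondays: 2017, 2018, 2019, 2023, 2024, 2028, 2029, 2030, 2034, 2035, 2040, 2041, 2045, 2046, 2047, 2051, 2052 → 17.

17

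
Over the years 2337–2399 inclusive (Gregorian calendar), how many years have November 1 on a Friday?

9

Track November 1's weekday year by year (advancing +1, or +2 across a Feb 29):
  2337: Mon  2338: Tue (+1)  2339: Wed (+1)  2340: Fri (+2) ✓  2341: Sat (+1)
  2342: Sun (+1)  2343: Mon (+1)  2344: Wed (+2)  2345: Thu (+1)  2346: Fri (+1) ✓
  2347: Sat (+1)  2348: Mon (+2)  2349: Tue (+1)  2350: Wed (+1)  … (35 more years) …
  2386: Sat (+1)  2387: Sun (+1)  2388: Tue (+2)  2389: Wed (+1)  2390: Thu (+1)
  2391: Fri (+1) ✓  2392: Sun (+2)  2393: Mon (+1)  2394: Tue (+1)  2395: Wed (+1)
  2396: Fri (+2) ✓  2397: Sat (+1)  2398: Sun (+1)  2399: Mon (+1)
Friday years: 2340, 2346, 2357, 2363, 2368, 2374, 2385, 2391, 2396 — 9 in total.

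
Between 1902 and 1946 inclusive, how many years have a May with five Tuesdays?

May has 31 days; it has five Tuesdays when Tuesday falls among the first (month-length − 28) days — i.e. when May 1 is one of Tuesday/Monday/Sunday.
May 1 by year: 1902:Thu 1903:Fri 1904:Sun✓ 1905:Mon✓ 1906:Tue✓ 1907:Wed 1908:Fri 1909:Sat 1910:Sun✓ 1911:Mon✓ 1912:Wed 1913:Thu 1914:Fri 1915:Sat 1916:Mon✓ …(15 more)… 1932:Sun✓ 1933:Mon✓ 1934:Tue✓ 1935:Wed 1936:Fri 1937:Sat 1938:Sun✓ 1939:Mon✓ 1940:Wed 1941:Thu 1942:Fri 1943:Sat 1944:Mon✓ 1945:Tue✓ 1946:Wed
Years with five Tuesdays: 1904, 1905, 1906, 1910, 1911, 1916, 1917, 1921, 1922, 1923, 1927, 1928, 1932, 1933, 1934, 1938, 1939, 1944, 1945 → 19.

19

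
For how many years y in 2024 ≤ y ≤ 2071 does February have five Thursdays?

2

February has 28 days (29 in leap years); it has five Thursdays when Thursday falls among the first (month-length − 28) days — i.e. when February 1 is Thursday in a leap year (never in a common year).
February 1 by year: 2024:Thu✓ 2025:Sat 2026:Sun 2027:Mon 2028:Tue 2029:Thu 2030:Fri 2031:Sat 2032:Sun 2033:Tue 2034:Wed 2035:Thu 2036:Fri 2037:Sun 2038:Mon …(18 more)… 2057:Thu 2058:Fri 2059:Sat 2060:Sun 2061:Tue 2062:Wed 2063:Thu 2064:Fri 2065:Sun 2066:Mon 2067:Tue 2068:Wed 2069:Fri 2070:Sat 2071:Sun
Years with five Thursdays: 2024, 2052 → 2.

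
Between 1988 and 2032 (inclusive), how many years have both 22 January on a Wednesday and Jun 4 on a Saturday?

0

Check each year's weekday for 22 January and Jun 4:
  1988: Fri/Sat  1989: Sun/Sun  1990: Mon/Mon  1991: Tue/Tue  1992: Wed/Thu  1993: Fri/Fri  1994: Sat/Sat  1995: Sun/Sun  1996: Mon/Tue  1997: Wed/Wed  1998: Thu/Thu  1999: Fri/Fri  2000: Sat/Sun  2001: Mon/Mon  …(17 more)…  2019: Tue/Tue  2020: Wed/Thu  2021: Fri/Fri  2022: Sat/Sat  2023: Sun/Sun  2024: Mon/Tue  2025: Wed/Wed  2026: Thu/Thu  2027: Fri/Fri  2028: Sat/Sun  2029: Mon/Mon  2030: Tue/Tue  2031: Wed/Wed  2032: Thu/Fri
Both conditions hold in: no year — 0.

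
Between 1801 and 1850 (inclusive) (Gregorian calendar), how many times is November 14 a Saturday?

8

Track November 14's weekday year by year (advancing +1, or +2 across a Feb 29):
  1801: Sat ✓  1802: Sun (+1)  1803: Mon (+1)  1804: Wed (+2)  1805: Thu (+1)
  1806: Fri (+1)  1807: Sat (+1) ✓  1808: Mon (+2)  1809: Tue (+1)  1810: Wed (+1)
  1811: Thu (+1)  1812: Sat (+2) ✓  1813: Sun (+1)  1814: Mon (+1)  … (22 more years) …
  1837: Tue (+1)  1838: Wed (+1)  1839: Thu (+1)  1840: Sat (+2) ✓  1841: Sun (+1)
  1842: Mon (+1)  1843: Tue (+1)  1844: Thu (+2)  1845: Fri (+1)  1846: Sat (+1) ✓
  1847: Sun (+1)  1848: Tue (+2)  1849: Wed (+1)  1850: Thu (+1)
Saturday years: 1801, 1807, 1812, 1818, 1829, 1835, 1840, 1846 — 8 in total.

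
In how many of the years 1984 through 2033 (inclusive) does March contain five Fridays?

22

March has 31 days; it has five Fridays when Friday falls among the first (month-length − 28) days — i.e. when March 1 is one of Friday/Thursday/Wednesday.
March 1 by year: 1984:Thu✓ 1985:Fri✓ 1986:Sat 1987:Sun 1988:Tue 1989:Wed✓ 1990:Thu✓ 1991:Fri✓ 1992:Sun 1993:Mon 1994:Tue 1995:Wed✓ 1996:Fri✓ 1997:Sat 1998:Sun …(20 more)… 2019:Fri✓ 2020:Sun 2021:Mon 2022:Tue 2023:Wed✓ 2024:Fri✓ 2025:Sat 2026:Sun 2027:Mon 2028:Wed✓ 2029:Thu✓ 2030:Fri✓ 2031:Sat 2032:Mon 2033:Tue
Years with five Fridays: 1984, 1985, 1989, 1990, 1991, 1995, 1996, 2000, 2001, 2002, 2006, 2007, 2012, 2013, 2017, 2018, 2019, 2023, 2024, 2028, 2029, 2030 → 22.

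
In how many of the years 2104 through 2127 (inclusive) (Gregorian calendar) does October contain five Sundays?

October has 31 days; it has five Sundays when Sunday falls among the first (month-length − 28) days — i.e. when October 1 is one of Sunday/Saturday/Friday.
October 1 by year: 2104:Wed 2105:Thu 2106:Fri✓ 2107:Sat✓ 2108:Mon 2109:Tue 2110:Wed 2111:Thu 2112:Sat✓ 2113:Sun✓ 2114:Mon 2115:Tue 2116:Thu 2117:Fri✓ 2118:Sat✓ 2119:Sun✓ 2120:Tue 2121:Wed 2122:Thu 2123:Fri✓ 2124:Sun✓ 2125:Mon 2126:Tue 2127:Wed
Years with five Sundays: 2106, 2107, 2112, 2113, 2117, 2118, 2119, 2123, 2124 → 9.

9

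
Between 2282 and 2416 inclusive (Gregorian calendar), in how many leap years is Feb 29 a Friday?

5

Leap years in 2282–2416: 33 of them.
Feb 29 weekday advances by 5 (mod 7) from one leap year to the next four years later (or differs when a century non-leap intervenes).
Leap-day weekdays: 2284:Fri✓ 2288:Wed 2292:Mon 2296:Sat 2304:Mon 2308:Sat 2312:Thu 2316:Tue 2320:Sun 2324:Fri✓ 2328:Wed 2332:Mon 2336:Sat …(7 more)… 2368:Thu 2372:Tue 2376:Sun 2380:Fri✓ 2384:Wed 2388:Mon 2392:Sat 2396:Thu 2400:Tue 2404:Sun 2408:Fri✓ 2412:Wed 2416:Mon
Friday: 2284, 2324, 2352, 2380, 2408 → 5.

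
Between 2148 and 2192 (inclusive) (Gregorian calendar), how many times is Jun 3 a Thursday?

Track Jun 3's weekday year by year (advancing +1, or +2 across a Feb 29):
  2148: Mon  2149: Tue (+1)  2150: Wed (+1)  2151: Thu (+1) ✓  2152: Sat (+2)
  2153: Sun (+1)  2154: Mon (+1)  2155: Tue (+1)  2156: Thu (+2) ✓  2157: Fri (+1)
  2158: Sat (+1)  2159: Sun (+1)  2160: Tue (+2)  2161: Wed (+1)  … (17 more years) …
  2179: Thu (+1) ✓  2180: Sat (+2)  2181: Sun (+1)  2182: Mon (+1)  2183: Tue (+1)
  2184: Thu (+2) ✓  2185: Fri (+1)  2186: Sat (+1)  2187: Sun (+1)  2188: Tue (+2)
  2189: Wed (+1)  2190: Thu (+1) ✓  2191: Fri (+1)  2192: Sun (+2)
Thursday years: 2151, 2156, 2162, 2173, 2179, 2184, 2190 — 7 in total.

7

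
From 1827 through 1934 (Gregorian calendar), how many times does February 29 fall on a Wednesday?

4

Leap years in 1827–1934: 26 of them.
Feb 29 weekday advances by 5 (mod 7) from one leap year to the next four years later (or differs when a century non-leap intervenes).
Leap-day weekdays: 1828:Fri 1832:Wed✓ 1836:Mon 1840:Sat 1844:Thu 1848:Tue 1852:Sun 1856:Fri 1860:Wed✓ 1864:Mon 1868:Sat 1872:Thu 1876:Tue 1880:Sun 1884:Fri 1888:Wed✓ 1892:Mon 1896:Sat 1904:Mon 1908:Sat 1912:Thu 1916:Tue 1920:Sun 1924:Fri 1928:Wed✓ 1932:Mon
Wednesday: 1832, 1860, 1888, 1928 → 4.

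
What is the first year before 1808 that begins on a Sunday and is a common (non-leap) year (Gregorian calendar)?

Jan 1 advances by 2 weekdays after a leap year and by 1 after a common year.
1808: Jan 1 is Friday (leap).
1807: Thursday
1806: Wednesday
1805: Tuesday
1804: Sunday (leap)
1803: Saturday
1802: Friday
1801: Thursday
1800: Wednesday
1799: Tuesday
1798: Monday
1797: Sunday
1797 begins on a Sunday and is a common year.

1797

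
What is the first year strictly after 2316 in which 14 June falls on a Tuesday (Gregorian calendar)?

2321

From one year to the next, a fixed date's weekday advances by 1, or by 2 when a Feb 29 lies between the two dates.
2316: June 14 is Wednesday.
2317: Thursday (+1)
2318: Friday (+1)
2319: Saturday (+1)
2320: Monday (+2)
2321: Tuesday (+1)
14 June falls on a Tuesday in 2321.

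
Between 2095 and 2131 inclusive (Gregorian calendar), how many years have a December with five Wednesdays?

15

December has 31 days; it has five Wednesdays when Wednesday falls among the first (month-length − 28) days — i.e. when December 1 is one of Wednesday/Tuesday/Monday.
December 1 by year: 2095:Thu 2096:Sat 2097:Sun 2098:Mon✓ 2099:Tue✓ 2100:Wed✓ 2101:Thu 2102:Fri 2103:Sat 2104:Mon✓ 2105:Tue✓ 2106:Wed✓ 2107:Thu 2108:Sat 2109:Sun …(7 more)… 2117:Wed✓ 2118:Thu 2119:Fri 2120:Sun 2121:Mon✓ 2122:Tue✓ 2123:Wed✓ 2124:Fri 2125:Sat 2126:Sun 2127:Mon✓ 2128:Wed✓ 2129:Thu 2130:Fri 2131:Sat
Years with five Wednesdays: 2098, 2099, 2100, 2104, 2105, 2106, 2110, 2111, 2116, 2117, 2121, 2122, 2123, 2127, 2128 → 15.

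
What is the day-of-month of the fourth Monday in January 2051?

January 1, 2051 is a Sunday, so the first Monday is the 2nd.
The fourth Monday is 2 + 21 = 23.

23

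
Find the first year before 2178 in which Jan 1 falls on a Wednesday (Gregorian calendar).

Jan 1 advances by 2 weekdays after a leap year and by 1 after a common year.
2178: Jan 1 is Thursday.
2177: Wednesday
2177 begins on a Wednesday

2177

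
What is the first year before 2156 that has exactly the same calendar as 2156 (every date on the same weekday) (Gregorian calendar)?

Two years share a calendar iff Jan 1 falls on the same weekday and both are leap or both are common. 2156: Jan 1 is Thursday, leap year.
2155: Jan 1 Wednesday, common
2154: Jan 1 Tuesday, common
2153: Jan 1 Monday, common
2152: Jan 1 Saturday, leap
2151: Jan 1 Friday, common
2150: Jan 1 Thursday, common
2149: Jan 1 Wednesday, common
2148: Jan 1 Monday, leap
2147: Jan 1 Sunday, common
2146: Jan 1 Saturday, common
2145: Jan 1 Friday, common
2144: Jan 1 Wednesday, leap
2143: Jan 1 Tuesday, common
2142: Jan 1 Monday, common
2141: Jan 1 Sunday, common
2140: Jan 1 Friday, leap
2139: Jan 1 Thursday, common
2138: Jan 1 Wednesday, common
2137: Jan 1 Tuesday, common
2136: Jan 1 Sunday, leap
2135: Jan 1 Saturday, common
2134: Jan 1 Friday, common
2133: Jan 1 Thursday, common
2132: Jan 1 Tuesday, leap
2131: Jan 1 Monday, common
2130: Jan 1 Sunday, common
2129: Jan 1 Saturday, common
2128: Jan 1 Thursday, leap
2128 matches on both conditions.

2128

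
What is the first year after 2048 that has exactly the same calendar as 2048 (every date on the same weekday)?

2076

Two years share a calendar iff Jan 1 falls on the same weekday and both are leap or both are common. 2048: Jan 1 is Wednesday, leap year.
2049: Jan 1 Friday, common
2050: Jan 1 Saturday, common
2051: Jan 1 Sunday, common
2052: Jan 1 Monday, leap
2053: Jan 1 Wednesday, common
2054: Jan 1 Thursday, common
2055: Jan 1 Friday, common
2056: Jan 1 Saturday, leap
2057: Jan 1 Monday, common
2058: Jan 1 Tuesday, common
2059: Jan 1 Wednesday, common
2060: Jan 1 Thursday, leap
2061: Jan 1 Saturday, common
2062: Jan 1 Sunday, common
2063: Jan 1 Monday, common
2064: Jan 1 Tuesday, leap
2065: Jan 1 Thursday, common
2066: Jan 1 Friday, common
2067: Jan 1 Saturday, common
2068: Jan 1 Sunday, leap
2069: Jan 1 Tuesday, common
2070: Jan 1 Wednesday, common
2071: Jan 1 Thursday, common
2072: Jan 1 Friday, leap
2073: Jan 1 Sunday, common
2074: Jan 1 Monday, common
2075: Jan 1 Tuesday, common
2076: Jan 1 Wednesday, leap
2076 matches on both conditions.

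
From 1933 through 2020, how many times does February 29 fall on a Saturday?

Leap years in 1933–2020: 22 of them.
Feb 29 weekday advances by 5 (mod 7) from one leap year to the next four years later (or differs when a century non-leap intervenes).
Leap-day weekdays: 1936:Sat✓ 1940:Thu 1944:Tue 1948:Sun 1952:Fri 1956:Wed 1960:Mon 1964:Sat✓ 1968:Thu 1972:Tue 1976:Sun 1980:Fri 1984:Wed 1988:Mon 1992:Sat✓ 1996:Thu 2000:Tue 2004:Sun 2008:Fri 2012:Wed 2016:Mon 2020:Sat✓
Saturday: 1936, 1964, 1992, 2020 → 4.

4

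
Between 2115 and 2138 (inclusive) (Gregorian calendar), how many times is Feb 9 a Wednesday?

Track Feb 9's weekday year by year (advancing +1, or +2 across a Feb 29):
  2115: Sat  2116: Sun (+1)  2117: Tue (+2)  2118: Wed (+1) ✓  2119: Thu (+1)
  2120: Fri (+1)  2121: Sun (+2)  2122: Mon (+1)  2123: Tue (+1)  2124: Wed (+1) ✓
  2125: Fri (+2)  2126: Sat (+1)  2127: Sun (+1)  2128: Mon (+1)  2129: Wed (+2) ✓
  2130: Thu (+1)  2131: Fri (+1)  2132: Sat (+1)  2133: Mon (+2)  2134: Tue (+1)
  2135: Wed (+1) ✓  2136: Thu (+1)  2137: Sat (+2)  2138: Sun (+1)
Wednesday years: 2118, 2124, 2129, 2135 — 4 in total.

4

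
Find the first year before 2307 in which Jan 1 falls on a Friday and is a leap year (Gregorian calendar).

Jan 1 advances by 2 weekdays after a leap year and by 1 after a common year.
2307: Jan 1 is Tuesday.
2306: Monday
2305: Sunday
2304: Friday (leap)
2304 begins on a Friday and is a leap year.

2304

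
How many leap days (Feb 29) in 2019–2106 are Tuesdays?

3

Leap years in 2019–2106: 21 of them.
Feb 29 weekday advances by 5 (mod 7) from one leap year to the next four years later (or differs when a century non-leap intervenes).
Leap-day weekdays: 2020:Sat 2024:Thu 2028:Tue✓ 2032:Sun 2036:Fri 2040:Wed 2044:Mon 2048:Sat 2052:Thu 2056:Tue✓ 2060:Sun 2064:Fri 2068:Wed 2072:Mon 2076:Sat 2080:Thu 2084:Tue✓ 2088:Sun 2092:Fri 2096:Wed 2104:Fri
Tuesday: 2028, 2056, 2084 → 3.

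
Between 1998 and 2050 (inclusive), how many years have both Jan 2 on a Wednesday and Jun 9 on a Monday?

Check each year's weekday for Jan 2 and Jun 9:
  1998: Fri/Tue  1999: Sat/Wed  2000: Sun/Fri  2001: Tue/Sat  2002: Wed/Sun  2003: Thu/Mon  2004: Fri/Wed  2005: Sun/Thu  2006: Mon/Fri  2007: Tue/Sat  2008: Wed/Mon ✓  2009: Fri/Tue  2010: Sat/Wed  2011: Sun/Thu  …(25 more)…  2037: Fri/Tue  2038: Sat/Wed  2039: Sun/Thu  2040: Mon/Sat  2041: Wed/Sun  2042: Thu/Mon  2043: Fri/Tue  2044: Sat/Thu  2045: Mon/Fri  2046: Tue/Sat  2047: Wed/Sun  2048: Thu/Tue  2049: Sat/Wed  2050: Sun/Thu
Both conditions hold in: 2008, 2036 — 2.

2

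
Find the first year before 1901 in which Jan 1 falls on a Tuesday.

1895

Jan 1 advances by 2 weekdays after a leap year and by 1 after a common year.
1901: Jan 1 is Tuesday.
1900: Monday
1899: Sunday
1898: Saturday
1897: Friday
1896: Wednesday (leap)
1895: Tuesday
1895 begins on a Tuesday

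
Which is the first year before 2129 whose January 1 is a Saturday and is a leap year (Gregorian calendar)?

Jan 1 advances by 2 weekdays after a leap year and by 1 after a common year.
2129: Jan 1 is Saturday.
2128: Thursday (leap)
2127: Wednesday
2126: Tuesday
2125: Monday
2124: Saturday (leap)
2124 begins on a Saturday and is a leap year.

2124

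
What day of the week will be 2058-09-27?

January 1, 2058 is a Tuesday.
September 27 is day 270 of the year, i.e. 269 days after Jan 1.
269 mod 7 = 3, so advance 3 weekdays from Tuesday: Friday.

Friday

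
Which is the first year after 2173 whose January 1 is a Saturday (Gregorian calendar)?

2174

Jan 1 advances by 2 weekdays after a leap year and by 1 after a common year.
2173: Jan 1 is Friday.
2174: Saturday
2174 begins on a Saturday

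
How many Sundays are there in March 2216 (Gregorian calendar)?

March 2216 has 31 days and begins on Friday.
The first Sunday is March 3.
Sundays fall on 3, 10, 17, 24, 31 — that's 5.

5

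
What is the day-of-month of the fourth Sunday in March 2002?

March 1, 2002 is a Friday, so the first Sunday is the 3rd.
The fourth Sunday is 3 + 21 = 24.

24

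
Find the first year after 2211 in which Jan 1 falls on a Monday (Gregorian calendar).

Jan 1 advances by 2 weekdays after a leap year and by 1 after a common year.
2211: Jan 1 is Tuesday.
2212: Wednesday (leap)
2213: Friday
2214: Saturday
2215: Sunday
2216: Monday (leap)
2216 begins on a Monday

2216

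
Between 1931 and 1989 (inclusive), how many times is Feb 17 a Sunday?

Track Feb 17's weekday year by year (advancing +1, or +2 across a Feb 29):
  1931: Tue  1932: Wed (+1)  1933: Fri (+2)  1934: Sat (+1)  1935: Sun (+1) ✓
  1936: Mon (+1)  1937: Wed (+2)  1938: Thu (+1)  1939: Fri (+1)  1940: Sat (+1)
  1941: Mon (+2)  1942: Tue (+1)  1943: Wed (+1)  1944: Thu (+1)  … (31 more years) …
  1976: Tue (+1)  1977: Thu (+2)  1978: Fri (+1)  1979: Sat (+1)  1980: Sun (+1) ✓
  1981: Tue (+2)  1982: Wed (+1)  1983: Thu (+1)  1984: Fri (+1)  1985: Sun (+2) ✓
  1986: Mon (+1)  1987: Tue (+1)  1988: Wed (+1)  1989: Fri (+2)
Sunday years: 1935, 1946, 1952, 1957, 1963, 1974, 1980, 1985 — 8 in total.

8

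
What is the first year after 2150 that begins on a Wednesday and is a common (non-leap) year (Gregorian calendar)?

2155

Jan 1 advances by 2 weekdays after a leap year and by 1 after a common year.
2150: Jan 1 is Thursday.
2151: Friday
2152: Saturday (leap)
2153: Monday
2154: Tuesday
2155: Wednesday
2155 begins on a Wednesday and is a common year.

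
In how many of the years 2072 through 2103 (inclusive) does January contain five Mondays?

15

January has 31 days; it has five Mondays when Monday falls among the first (month-length − 28) days — i.e. when January 1 is one of Monday/Sunday/Saturday.
January 1 by year: 2072:Fri 2073:Sun✓ 2074:Mon✓ 2075:Tue 2076:Wed 2077:Fri 2078:Sat✓ 2079:Sun✓ 2080:Mon✓ 2081:Wed 2082:Thu 2083:Fri 2084:Sat✓ 2085:Mon✓ 2086:Tue 2087:Wed 2088:Thu 2089:Sat✓ 2090:Sun✓ 2091:Mon✓ 2092:Tue 2093:Thu 2094:Fri 2095:Sat✓ 2096:Sun✓ 2097:Tue 2098:Wed 2099:Thu 2100:Fri 2101:Sat✓ 2102:Sun✓ 2103:Mon✓
Years with five Mondays: 2073, 2074, 2078, 2079, 2080, 2084, 2085, 2089, 2090, 2091, 2095, 2096, 2101, 2102, 2103 → 15.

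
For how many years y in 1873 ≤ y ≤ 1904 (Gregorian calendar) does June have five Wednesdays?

9

June has 30 days; it has five Wednesdays when Wednesday falls among the first (month-length − 28) days — i.e. when June 1 is one of Wednesday/Tuesday.
June 1 by year: 1873:Sun 1874:Mon 1875:Tue✓ 1876:Thu 1877:Fri 1878:Sat 1879:Sun 1880:Tue✓ 1881:Wed✓ 1882:Thu 1883:Fri 1884:Sun 1885:Mon 1886:Tue✓ 1887:Wed✓ 1888:Fri 1889:Sat 1890:Sun 1891:Mon 1892:Wed✓ 1893:Thu 1894:Fri 1895:Sat 1896:Mon 1897:Tue✓ 1898:Wed✓ 1899:Thu 1900:Fri 1901:Sat 1902:Sun 1903:Mon 1904:Wed✓
Years with five Wednesdays: 1875, 1880, 1881, 1886, 1887, 1892, 1897, 1898, 1904 → 9.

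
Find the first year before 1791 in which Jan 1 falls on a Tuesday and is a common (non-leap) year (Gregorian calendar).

1782

Jan 1 advances by 2 weekdays after a leap year and by 1 after a common year.
1791: Jan 1 is Saturday.
1790: Friday
1789: Thursday
1788: Tuesday (leap)
1787: Monday
1786: Sunday
1785: Saturday
1784: Thursday (leap)
1783: Wednesday
1782: Tuesday
1782 begins on a Tuesday and is a common year.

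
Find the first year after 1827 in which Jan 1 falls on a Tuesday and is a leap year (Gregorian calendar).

1828

Jan 1 advances by 2 weekdays after a leap year and by 1 after a common year.
1827: Jan 1 is Monday.
1828: Tuesday (leap)
1828 begins on a Tuesday and is a leap year.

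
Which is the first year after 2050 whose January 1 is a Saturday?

Jan 1 advances by 2 weekdays after a leap year and by 1 after a common year.
2050: Jan 1 is Saturday.
2051: Sunday
2052: Monday (leap)
2053: Wednesday
2054: Thursday
2055: Friday
2056: Saturday (leap)
2056 begins on a Saturday

2056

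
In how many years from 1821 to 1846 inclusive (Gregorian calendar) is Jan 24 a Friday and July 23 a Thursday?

1

Check each year's weekday for Jan 24 and July 23:
  1821: Wed/Mon  1822: Thu/Tue  1823: Fri/Wed  1824: Sat/Fri  1825: Mon/Sat  1826: Tue/Sun  1827: Wed/Mon  1828: Thu/Wed  1829: Sat/Thu  1830: Sun/Fri  1831: Mon/Sat  1832: Tue/Mon  1833: Thu/Tue  1834: Fri/Wed  1835: Sat/Thu  1836: Sun/Sat  1837: Tue/Sun  1838: Wed/Mon  1839: Thu/Tue  1840: Fri/Thu ✓  1841: Sun/Fri  1842: Mon/Sat  1843: Tue/Sun  1844: Wed/Tue  1845: Fri/Wed  1846: Sat/Thu
Both conditions hold in: 1840 — 1.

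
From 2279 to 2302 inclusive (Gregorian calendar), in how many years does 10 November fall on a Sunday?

3

Track 10 November's weekday year by year (advancing +1, or +2 across a Feb 29):
  2279: Mon  2280: Wed (+2)  2281: Thu (+1)  2282: Fri (+1)  2283: Sat (+1)
  2284: Mon (+2)  2285: Tue (+1)  2286: Wed (+1)  2287: Thu (+1)  2288: Sat (+2)
  2289: Sun (+1) ✓  2290: Mon (+1)  2291: Tue (+1)  2292: Thu (+2)  2293: Fri (+1)
  2294: Sat (+1)  2295: Sun (+1) ✓  2296: Tue (+2)  2297: Wed (+1)  2298: Thu (+1)
  2299: Fri (+1)  2300: Sat (+1)  2301: Sun (+1) ✓  2302: Mon (+1)
Sunday years: 2289, 2295, 2301 — 3 in total.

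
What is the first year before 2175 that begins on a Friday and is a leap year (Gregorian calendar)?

2168

Jan 1 advances by 2 weekdays after a leap year and by 1 after a common year.
2175: Jan 1 is Sunday.
2174: Saturday
2173: Friday
2172: Wednesday (leap)
2171: Tuesday
2170: Monday
2169: Sunday
2168: Friday (leap)
2168 begins on a Friday and is a leap year.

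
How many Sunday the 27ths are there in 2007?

Check the 27th of each month of 2007: Jan 27: Sat, Feb 27: Tue, Mar 27: Tue, Apr 27: Fri, May 27: Sun, Jun 27: Wed, Jul 27: Fri, Aug 27: Mon, Sep 27: Thu, Oct 27: Sat, Nov 27: Tue, Dec 27: Thu.
Sunday occurs in May — 1 month.

1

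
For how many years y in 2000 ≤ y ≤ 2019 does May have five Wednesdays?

10

May has 31 days; it has five Wednesdays when Wednesday falls among the first (month-length − 28) days — i.e. when May 1 is one of Wednesday/Tuesday/Monday.
May 1 by year: 2000:Mon✓ 2001:Tue✓ 2002:Wed✓ 2003:Thu 2004:Sat 2005:Sun 2006:Mon✓ 2007:Tue✓ 2008:Thu 2009:Fri 2010:Sat 2011:Sun 2012:Tue✓ 2013:Wed✓ 2014:Thu 2015:Fri 2016:Sun 2017:Mon✓ 2018:Tue✓ 2019:Wed✓
Years with five Wednesdays: 2000, 2001, 2002, 2006, 2007, 2012, 2013, 2017, 2018, 2019 → 10.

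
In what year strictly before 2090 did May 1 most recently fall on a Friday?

2082

From one year to the next, a fixed date's weekday advances by 1, or by 2 when a Feb 29 lies between the two dates.
2090: May 1 is Monday.
2089: Sunday (−1)
2088: Saturday (−1)
2087: Thursday (−2)
2086: Wednesday (−1)
2085: Tuesday (−1)
2084: Monday (−1)
2083: Saturday (−2)
2082: Friday (−1)
May 1 falls on a Friday in 2082.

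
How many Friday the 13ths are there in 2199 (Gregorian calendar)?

Check the 13th of each month of 2199: Jan 13: Sun, Feb 13: Wed, Mar 13: Wed, Apr 13: Sat, May 13: Mon, Jun 13: Thu, Jul 13: Sat, Aug 13: Tue, Sep 13: Fri, Oct 13: Sun, Nov 13: Wed, Dec 13: Fri.
Friday occurs in September, December — 2 months.

2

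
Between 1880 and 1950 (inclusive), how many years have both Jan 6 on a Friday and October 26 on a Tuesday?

0

Check each year's weekday for Jan 6 and October 26:
  1880: Tue/Tue  1881: Thu/Wed  1882: Fri/Thu  1883: Sat/Fri  1884: Sun/Sun  1885: Tue/Mon  1886: Wed/Tue  1887: Thu/Wed  1888: Fri/Fri  1889: Sun/Sat  1890: Mon/Sun  1891: Tue/Mon  1892: Wed/Wed  1893: Fri/Thu  …(43 more)…  1937: Wed/Tue  1938: Thu/Wed  1939: Fri/Thu  1940: Sat/Sat  1941: Mon/Sun  1942: Tue/Mon  1943: Wed/Tue  1944: Thu/Thu  1945: Sat/Fri  1946: Sun/Sat  1947: Mon/Sun  1948: Tue/Tue  1949: Thu/Wed  1950: Fri/Thu
Both conditions hold in: no year — 0.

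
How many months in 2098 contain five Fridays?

4

A month of length L has five Fridays iff its first Friday is on day ≤ L−28 (so day 1–3 in a 31-day month, 1–2 in a 30-day month, day 1 in a leap February).
Checking each month of 2098: Jan starts Wed (31d) ✓; Feb starts Sat (28d); Mar starts Sat (31d); Apr starts Tue (30d); May starts Thu (31d) ✓; Jun starts Sun (30d); Jul starts Tue (31d); Aug starts Fri (31d) ✓; Sep starts Mon (30d); Oct starts Wed (31d) ✓; Nov starts Sat (30d); Dec starts Mon (31d).
Five-Friday months: January, May, August, October → 4.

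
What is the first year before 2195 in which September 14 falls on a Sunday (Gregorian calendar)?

From one year to the next, a fixed date's weekday advances by 1, or by 2 when a Feb 29 lies between the two dates.
2195: September 14 is Monday.
2194: Sunday (−1)
September 14 falls on a Sunday in 2194.

2194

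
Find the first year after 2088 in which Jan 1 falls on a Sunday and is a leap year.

Jan 1 advances by 2 weekdays after a leap year and by 1 after a common year.
2088: Jan 1 is Thursday (leap).
2089: Saturday
2090: Sunday
2091: Monday
2092: Tuesday (leap)
2093: Thursday
2094: Friday
2095: Saturday
2096: Sunday (leap)
2096 begins on a Sunday and is a leap year.

2096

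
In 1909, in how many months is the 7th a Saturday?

Check the 7th of each month of 1909: Jan 7: Thu, Feb 7: Sun, Mar 7: Sun, Apr 7: Wed, May 7: Fri, Jun 7: Mon, Jul 7: Wed, Aug 7: Sat, Sep 7: Tue, Oct 7: Thu, Nov 7: Sun, Dec 7: Tue.
Saturday occurs in August — 1 month.

1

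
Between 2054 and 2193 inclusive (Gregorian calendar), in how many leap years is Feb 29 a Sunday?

5

Leap years in 2054–2193: 34 of them.
Feb 29 weekday advances by 5 (mod 7) from one leap year to the next four years later (or differs when a century non-leap intervenes).
Leap-day weekdays: 2056:Tue 2060:Sun✓ 2064:Fri 2068:Wed 2072:Mon 2076:Sat 2080:Thu 2084:Tue 2088:Sun✓ 2092:Fri 2096:Wed 2104:Fri 2108:Wed …(8 more)… 2144:Sat 2148:Thu 2152:Tue 2156:Sun✓ 2160:Fri 2164:Wed 2168:Mon 2172:Sat 2176:Thu 2180:Tue 2184:Sun✓ 2188:Fri 2192:Wed
Sunday: 2060, 2088, 2128, 2156, 2184 → 5.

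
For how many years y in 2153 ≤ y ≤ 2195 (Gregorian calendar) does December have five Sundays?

December has 31 days; it has five Sundays when Sunday falls among the first (month-length − 28) days — i.e. when December 1 is one of Sunday/Saturday/Friday.
December 1 by year: 2153:Sat✓ 2154:Sun✓ 2155:Mon 2156:Wed 2157:Thu 2158:Fri✓ 2159:Sat✓ 2160:Mon 2161:Tue 2162:Wed 2163:Thu 2164:Sat✓ 2165:Sun✓ 2166:Mon 2167:Tue …(13 more)… 2181:Sat✓ 2182:Sun✓ 2183:Mon 2184:Wed 2185:Thu 2186:Fri✓ 2187:Sat✓ 2188:Mon 2189:Tue 2190:Wed 2191:Thu 2192:Sat✓ 2193:Sun✓ 2194:Mon 2195:Tue
Years with five Sundays: 2153, 2154, 2158, 2159, 2164, 2165, 2169, 2170, 2171, 2175, 2176, 2180, 2181, 2182, 2186, 2187, 2192, 2193 → 18.

18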